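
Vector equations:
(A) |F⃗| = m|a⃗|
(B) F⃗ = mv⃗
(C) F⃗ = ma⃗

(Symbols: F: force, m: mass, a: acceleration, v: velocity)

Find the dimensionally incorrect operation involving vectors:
(B) F⃗ = mv⃗

(A) |F⃗| = m|a⃗|: LHS [L M T^-2], RHS [L M T^-2] ✓ — magnitudes of vectors are scalars
(B) F⃗ = mv⃗: LHS [L M T^-2], RHS [L M T^-1] ✗ — mass times velocity is momentum, not force; should be ma⃗
(C) F⃗ = ma⃗: LHS [L M T^-2], RHS [L M T^-2] ✓ — Force and acceleration are vectors, mass is a scalar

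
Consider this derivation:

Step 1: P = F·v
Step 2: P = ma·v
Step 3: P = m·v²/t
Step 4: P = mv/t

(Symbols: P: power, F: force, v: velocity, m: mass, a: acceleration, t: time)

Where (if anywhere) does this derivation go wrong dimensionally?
Step 4

Step 1: P = F·v → LHS [L^2 M T^-3], RHS [L^2 M T^-3] ✓
Step 2: P = ma·v → LHS [L^2 M T^-3], RHS [L^2 M T^-3] ✓
Step 3: P = m·v²/t → LHS [L^2 M T^-3], RHS [L^2 M T^-3] ✓
Step 4: P = mv/t → LHS [L^2 M T^-3], RHS [L M T^-2] ✗

The first dimensional inconsistency appears in step 4: P = mv/t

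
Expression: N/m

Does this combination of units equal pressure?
No

The expression N/m has dimensions [M T^-2], but pressure has dimensions [L^-1 M T^-2].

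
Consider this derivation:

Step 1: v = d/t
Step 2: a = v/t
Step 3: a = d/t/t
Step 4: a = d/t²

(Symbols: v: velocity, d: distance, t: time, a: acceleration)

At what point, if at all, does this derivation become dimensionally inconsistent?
No step introduces an error — all steps are dimensionally consistent.

Step 1: v = d/t → LHS [L T^-1], RHS [L T^-1] ✓
Step 2: a = v/t → LHS [L T^-2], RHS [L T^-2] ✓
Step 3: a = d/t/t → LHS [L T^-2], RHS [L T^-2] ✓
Step 4: a = d/t² → LHS [L T^-2], RHS [L T^-2] ✓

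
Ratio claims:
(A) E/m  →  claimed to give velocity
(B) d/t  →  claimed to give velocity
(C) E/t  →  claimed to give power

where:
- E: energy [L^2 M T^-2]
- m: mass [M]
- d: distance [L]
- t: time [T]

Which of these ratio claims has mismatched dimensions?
(A) E/m does not give velocity

(A) E/m: [L^2 T^-2] ≠ velocity [L T^-1] ✗
(B) d/t: [L T^-1] = velocity [L T^-1] ✓
(C) E/t: [L^2 M T^-3] = power [L^2 M T^-3] ✓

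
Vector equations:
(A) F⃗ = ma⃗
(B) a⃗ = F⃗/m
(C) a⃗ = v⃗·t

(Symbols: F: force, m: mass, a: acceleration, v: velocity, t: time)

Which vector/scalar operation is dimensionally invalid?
(C) a⃗ = v⃗·t

(A) F⃗ = ma⃗: LHS [L M T^-2], RHS [L M T^-2] ✓ — Force and acceleration are vectors, mass is a scalar
(B) a⃗ = F⃗/m: LHS [L T^-2], RHS [L T^-2] ✓ — force (vector) divided by mass (scalar)
(C) a⃗ = v⃗·t: LHS [L T^-2], RHS [L] ✗ — acceleration is velocity per time; should be v⃗/t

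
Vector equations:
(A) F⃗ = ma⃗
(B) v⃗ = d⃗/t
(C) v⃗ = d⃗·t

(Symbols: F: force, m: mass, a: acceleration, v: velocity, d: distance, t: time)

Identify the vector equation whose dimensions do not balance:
(C) v⃗ = d⃗·t

(A) F⃗ = ma⃗: LHS [L M T^-2], RHS [L M T^-2] ✓ — Force and acceleration are vectors, mass is a scalar
(B) v⃗ = d⃗/t: LHS [L T^-1], RHS [L T^-1] ✓ — displacement (vector) divided by time (scalar)
(C) v⃗ = d⃗·t: LHS [L T^-1], RHS [L T] ✗ — velocity is displacement per time; should be d⃗/t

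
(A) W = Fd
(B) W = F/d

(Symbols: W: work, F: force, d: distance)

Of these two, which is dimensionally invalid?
(B)

(A) W = Fd: LHS [L^2 M T^-2], RHS [L^2 M T^-2] ✓
(B) W = F/d: LHS [L^2 M T^-2], RHS [M T^-2] ✗

Expression (B) W = F/d is dimensionally incorrect.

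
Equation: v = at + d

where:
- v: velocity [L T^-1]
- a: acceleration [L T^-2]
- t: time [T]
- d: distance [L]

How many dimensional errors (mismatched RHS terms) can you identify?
1

LHS v: [L T^-1]
- at: [L T^-1] ✓
- d: [L] ✗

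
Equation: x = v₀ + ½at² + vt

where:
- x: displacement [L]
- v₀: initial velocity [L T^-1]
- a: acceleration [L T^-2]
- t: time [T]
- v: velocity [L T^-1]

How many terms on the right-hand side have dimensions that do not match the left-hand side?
1

LHS x: [L]
- v₀: [L T^-1] ✗
- ½at²: [L] ✓
- vt: [L] ✓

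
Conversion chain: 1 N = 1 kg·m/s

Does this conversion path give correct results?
The chain is incorrect (it contains an error).

Incorrect: Newton is kg·m/s², not kg·m/s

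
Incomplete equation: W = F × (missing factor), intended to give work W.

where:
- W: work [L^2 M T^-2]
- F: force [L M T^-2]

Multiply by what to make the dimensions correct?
d (distance), dimensions [L]

W has dimensions [L^2 M T^-2] and F has dimensions [L M T^-2].
The missing factor must have dimensions [L^2 M T^-2] / [L M T^-2] = [L], i.e. distance (d).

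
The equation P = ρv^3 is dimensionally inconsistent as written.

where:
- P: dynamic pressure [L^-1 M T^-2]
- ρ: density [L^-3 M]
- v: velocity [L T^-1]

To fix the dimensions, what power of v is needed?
The exponent of v should be 2: P = ρv^2

The LHS P has dimensions [L^-1 M T^-2]; v has dimensions [L T^-1].
As written, the RHS ρv^3 (exponent 3 on v) has dimensions [M T^-3], which does not match.
With exponent 2, the RHS ρv^2 has dimensions [L^-1 M T^-2], matching the LHS.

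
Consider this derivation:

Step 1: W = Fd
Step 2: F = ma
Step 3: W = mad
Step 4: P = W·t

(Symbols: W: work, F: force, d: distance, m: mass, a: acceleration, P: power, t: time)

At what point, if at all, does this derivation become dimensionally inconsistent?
Step 4

Step 1: W = Fd → LHS [L^2 M T^-2], RHS [L^2 M T^-2] ✓
Step 2: F = ma → LHS [L M T^-2], RHS [L M T^-2] ✓
Step 3: W = mad → LHS [L^2 M T^-2], RHS [L^2 M T^-2] ✓
Step 4: P = W·t → LHS [L^2 M T^-3], RHS [L^2 M T^-1] ✗

The first dimensional inconsistency appears in step 4: P = W·t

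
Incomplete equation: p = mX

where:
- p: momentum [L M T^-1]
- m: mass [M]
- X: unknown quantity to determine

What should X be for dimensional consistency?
X = v (velocity), dimensions [L T^-1]

p has dimensions [L M T^-1]; the rest of the RHS (m) has dimensions [M].
So X must have dimensions [L T^-1] — X = v (velocity).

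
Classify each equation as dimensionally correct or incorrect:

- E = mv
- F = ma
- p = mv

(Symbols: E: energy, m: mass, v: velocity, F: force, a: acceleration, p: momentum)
Dimensionally correct: F = ma, p = mv
Dimensionally incorrect: E = mv
Ordered (correct first, then incorrect): F = ma, p = mv, E = mv

- E = mv: LHS [L^2 M T^-2], RHS [L M T^-1] → incorrect ✗
- F = ma: LHS [L M T^-2], RHS [L M T^-2] → correct ✓
- p = mv: LHS [L M T^-1], RHS [L M T^-1] → correct ✓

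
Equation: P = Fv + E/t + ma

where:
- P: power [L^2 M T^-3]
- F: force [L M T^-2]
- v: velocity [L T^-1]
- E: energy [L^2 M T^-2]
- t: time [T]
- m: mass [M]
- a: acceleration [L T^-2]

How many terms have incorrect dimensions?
1

LHS P: [L^2 M T^-3]
- Fv: [L^2 M T^-3] ✓
- E/t: [L^2 M T^-3] ✓
- ma: [L M T^-2] ✗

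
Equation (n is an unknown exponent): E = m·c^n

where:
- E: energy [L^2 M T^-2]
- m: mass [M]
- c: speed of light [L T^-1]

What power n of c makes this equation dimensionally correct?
n = 2

E has dimensions [L^2 M T^-2]; c has dimensions [L T^-1].
The rest of the RHS has dimensions [M], so c^n must supply [L^2 T^-2].
With n = 2: m·c^2 has dimensions [L^2 M T^-2], matching the LHS ✓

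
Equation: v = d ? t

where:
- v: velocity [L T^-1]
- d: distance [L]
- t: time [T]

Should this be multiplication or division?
division (÷): v = d ÷ t

v [L T^-1]; d [L]; t [T].
d × t → [L T] ✗
d ÷ t → [L T^-1] ✓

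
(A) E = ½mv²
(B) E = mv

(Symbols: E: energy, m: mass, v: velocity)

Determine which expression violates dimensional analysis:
(B)

(A) E = ½mv²: LHS [L^2 M T^-2], RHS [L^2 M T^-2] ✓
(B) E = mv: LHS [L^2 M T^-2], RHS [L M T^-1] ✗

Expression (B) E = mv is dimensionally incorrect.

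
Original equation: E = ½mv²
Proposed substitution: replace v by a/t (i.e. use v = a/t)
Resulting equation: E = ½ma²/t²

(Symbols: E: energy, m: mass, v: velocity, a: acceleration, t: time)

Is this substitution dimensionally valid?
No

[v] = [L T^-1] and [a/t] = [L T^-3]. These differ, so the substitution replaces a quantity by one of different dimensions and the result E = ½ma²/t² has LHS [L^2 M T^-2] vs RHS [L^2 M T^-6] — inconsistent.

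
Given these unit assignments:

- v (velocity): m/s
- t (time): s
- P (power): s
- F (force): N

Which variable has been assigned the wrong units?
P

The variable P (power) should have units W, not s.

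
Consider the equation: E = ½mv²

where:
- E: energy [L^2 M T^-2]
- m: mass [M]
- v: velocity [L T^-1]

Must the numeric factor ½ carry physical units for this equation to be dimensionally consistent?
No

E has dimensions [L^2 M T^-2] and mv² already has dimensions [L^2 M T^-2], so the equation balances without ½ contributing any dimensions. ½ is a pure (dimensionless) number; changing or removing it would not affect dimensional consistency.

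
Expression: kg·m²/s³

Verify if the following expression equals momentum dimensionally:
No

The expression kg·m²/s³ has dimensions [L^2 M T^-3], but momentum has dimensions [L M T^-1].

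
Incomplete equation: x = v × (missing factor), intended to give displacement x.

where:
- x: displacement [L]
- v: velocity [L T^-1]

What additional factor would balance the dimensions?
t (time), dimensions [T]

x has dimensions [L] and v has dimensions [L T^-1].
The missing factor must have dimensions [L] / [L T^-1] = [T], i.e. time (t).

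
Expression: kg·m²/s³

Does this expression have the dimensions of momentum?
No

The expression kg·m²/s³ has dimensions [L^2 M T^-3], but momentum has dimensions [L M T^-1].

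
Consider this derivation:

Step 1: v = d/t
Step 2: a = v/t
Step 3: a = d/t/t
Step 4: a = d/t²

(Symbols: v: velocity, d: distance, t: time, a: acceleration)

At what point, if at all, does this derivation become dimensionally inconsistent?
No step introduces an error — all steps are dimensionally consistent.

Step 1: v = d/t → LHS [L T^-1], RHS [L T^-1] ✓
Step 2: a = v/t → LHS [L T^-2], RHS [L T^-2] ✓
Step 3: a = d/t/t → LHS [L T^-2], RHS [L T^-2] ✓
Step 4: a = d/t² → LHS [L T^-2], RHS [L T^-2] ✓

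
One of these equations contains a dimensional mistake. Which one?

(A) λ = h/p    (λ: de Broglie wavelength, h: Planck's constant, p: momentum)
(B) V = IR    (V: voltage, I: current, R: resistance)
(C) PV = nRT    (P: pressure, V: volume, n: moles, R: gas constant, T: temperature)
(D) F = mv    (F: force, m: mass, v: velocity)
(D) F = mv

The equation (D) F = mv is dimensionally incorrect.

LHS (F): [L M T^-2]
RHS (mv): [L M T^-1] ✗

The dimensions do not match. The other three equations balance.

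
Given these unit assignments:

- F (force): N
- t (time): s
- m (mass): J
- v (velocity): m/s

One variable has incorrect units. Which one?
m

The variable m (mass) should have units kg, not J.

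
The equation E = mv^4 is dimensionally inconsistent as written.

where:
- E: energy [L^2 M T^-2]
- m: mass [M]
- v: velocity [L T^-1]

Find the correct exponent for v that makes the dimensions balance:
The exponent of v should be 2: E = mv^2

The LHS E has dimensions [L^2 M T^-2]; v has dimensions [L T^-1].
As written, the RHS mv^4 (exponent 4 on v) has dimensions [L^4 M T^-4], which does not match.
With exponent 2, the RHS mv^2 has dimensions [L^2 M T^-2], matching the LHS.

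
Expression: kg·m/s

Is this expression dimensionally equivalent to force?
No

The expression kg·m/s has dimensions [L M T^-1], but force has dimensions [L M T^-2].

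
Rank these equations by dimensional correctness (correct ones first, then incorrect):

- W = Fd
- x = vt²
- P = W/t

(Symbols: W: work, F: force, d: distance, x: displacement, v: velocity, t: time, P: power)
Dimensionally correct: W = Fd, P = W/t
Dimensionally incorrect: x = vt²
Ordered (correct first, then incorrect): W = Fd, P = W/t, x = vt²

- W = Fd: LHS [L^2 M T^-2], RHS [L^2 M T^-2] → correct ✓
- x = vt²: LHS [L], RHS [L T] → incorrect ✗
- P = W/t: LHS [L^2 M T^-3], RHS [L^2 M T^-3] → correct ✓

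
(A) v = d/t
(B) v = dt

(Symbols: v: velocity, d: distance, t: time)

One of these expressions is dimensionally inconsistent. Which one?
(B)

(A) v = d/t: LHS [L T^-1], RHS [L T^-1] ✓
(B) v = dt: LHS [L T^-1], RHS [L T] ✗

Expression (B) v = dt is dimensionally incorrect.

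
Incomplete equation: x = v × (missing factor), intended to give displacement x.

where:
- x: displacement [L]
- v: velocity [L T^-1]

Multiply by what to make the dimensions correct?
t (time), dimensions [T]

x has dimensions [L] and v has dimensions [L T^-1].
The missing factor must have dimensions [L] / [L T^-1] = [T], i.e. time (t).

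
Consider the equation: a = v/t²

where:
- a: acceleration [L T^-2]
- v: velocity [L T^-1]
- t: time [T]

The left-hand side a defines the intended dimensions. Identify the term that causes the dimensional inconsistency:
The right-hand side term v/t²

a has dimensions [L T^-2], but v/t² has dimensions [L T^-3], so the term v/t² is dimensionally wrong for a.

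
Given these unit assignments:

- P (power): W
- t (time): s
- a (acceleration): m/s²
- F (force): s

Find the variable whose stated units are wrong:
F

The variable F (force) should have units N, not s.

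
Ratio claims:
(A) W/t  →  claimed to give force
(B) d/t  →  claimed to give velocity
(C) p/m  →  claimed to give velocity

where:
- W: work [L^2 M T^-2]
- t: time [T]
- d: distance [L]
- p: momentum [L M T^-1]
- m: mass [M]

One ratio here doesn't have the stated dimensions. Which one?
(A) W/t does not give force

(A) W/t: [L^2 M T^-3] ≠ force [L M T^-2] ✗
(B) d/t: [L T^-1] = velocity [L T^-1] ✓
(C) p/m: [L T^-1] = velocity [L T^-1] ✓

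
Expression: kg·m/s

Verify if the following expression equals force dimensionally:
No

The expression kg·m/s has dimensions [L M T^-1], but force has dimensions [L M T^-2].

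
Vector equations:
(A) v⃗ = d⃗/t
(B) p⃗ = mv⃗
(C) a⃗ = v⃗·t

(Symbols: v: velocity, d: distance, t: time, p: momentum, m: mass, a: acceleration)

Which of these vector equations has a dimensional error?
(C) a⃗ = v⃗·t

(A) v⃗ = d⃗/t: LHS [L T^-1], RHS [L T^-1] ✓ — displacement (vector) divided by time (scalar)
(B) p⃗ = mv⃗: LHS [L M T^-1], RHS [L M T^-1] ✓ — mass (scalar) times velocity (vector)
(C) a⃗ = v⃗·t: LHS [L T^-2], RHS [L] ✗ — acceleration is velocity per time; should be v⃗/t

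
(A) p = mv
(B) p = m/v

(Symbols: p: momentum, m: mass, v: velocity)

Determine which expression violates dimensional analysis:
(B)

(A) p = mv: LHS [L M T^-1], RHS [L M T^-1] ✓
(B) p = m/v: LHS [L M T^-1], RHS [L^-1 M T] ✗

Expression (B) p = m/v is dimensionally incorrect.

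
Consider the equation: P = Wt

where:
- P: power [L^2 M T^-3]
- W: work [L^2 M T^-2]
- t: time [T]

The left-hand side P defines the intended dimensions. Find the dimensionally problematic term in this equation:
The right-hand side term Wt

P has dimensions [L^2 M T^-3], but Wt has dimensions [L^2 M T^-1], so the term Wt is dimensionally wrong for P.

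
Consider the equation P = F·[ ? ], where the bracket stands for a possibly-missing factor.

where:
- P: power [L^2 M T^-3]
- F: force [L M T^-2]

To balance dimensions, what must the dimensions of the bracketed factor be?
[L T^-1] — velocity (e.g. v)

P has dimensions [L^2 M T^-3]; F has dimensions [L M T^-2].
The bracketed factor must supply [L^2 M T^-3] / [L M T^-2] = [L T^-1].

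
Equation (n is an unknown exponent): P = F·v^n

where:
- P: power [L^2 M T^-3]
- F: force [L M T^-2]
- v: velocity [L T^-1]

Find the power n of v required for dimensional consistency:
n = 1

P has dimensions [L^2 M T^-3]; v has dimensions [L T^-1].
The rest of the RHS has dimensions [L M T^-2], so v^n must supply [L T^-1].
With n = 1: F·v^1 has dimensions [L^2 M T^-3], matching the LHS ✓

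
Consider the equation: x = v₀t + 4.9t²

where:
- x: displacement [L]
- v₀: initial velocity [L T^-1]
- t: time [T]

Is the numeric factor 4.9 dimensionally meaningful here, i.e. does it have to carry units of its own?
Yes

x has dimensions [L], while t² alone has dimensions [T^2]. For the equation to balance, the factor 4.9 must carry dimensions [L T^-2] — it is a dimensional constant (a numerical value of a physical quantity with its units suppressed), not a pure number.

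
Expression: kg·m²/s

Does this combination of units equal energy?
No

The expression kg·m²/s has dimensions [L^2 M T^-1], but energy has dimensions [L^2 M T^-2].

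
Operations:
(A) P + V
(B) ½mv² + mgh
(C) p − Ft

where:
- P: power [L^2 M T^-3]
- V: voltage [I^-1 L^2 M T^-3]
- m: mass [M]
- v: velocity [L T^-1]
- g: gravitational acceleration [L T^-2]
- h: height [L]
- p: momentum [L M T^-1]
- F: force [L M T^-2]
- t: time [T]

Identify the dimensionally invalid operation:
(A) P + V

(A) P + V: P [L^2 M T^-3] and V [I^-1 L^2 M T^-3] — different dimensions cannot be added/subtracted ✗
(B) ½mv² + mgh: ½mv² [L^2 M T^-2] and mgh [L^2 M T^-2] — same dimensions ✓
(C) p − Ft: p [L M T^-1] and Ft [L M T^-1] — same dimensions ✓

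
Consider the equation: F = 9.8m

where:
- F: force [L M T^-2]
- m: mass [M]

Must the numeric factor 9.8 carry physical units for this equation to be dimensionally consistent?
Yes

F has dimensions [L M T^-2], while m alone has dimensions [M]. For the equation to balance, the factor 9.8 must carry dimensions [L T^-2] — it is a dimensional constant (a numerical value of a physical quantity with its units suppressed), not a pure number.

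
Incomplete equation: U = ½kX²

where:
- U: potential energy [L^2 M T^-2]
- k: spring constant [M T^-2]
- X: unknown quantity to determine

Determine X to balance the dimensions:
X = x (displacement), dimensions [L]

U has dimensions [L^2 M T^-2]; the rest of the RHS (½k) has dimensions [M T^-2].
So X² must have dimensions [L^2], i.e. X has dimensions [L] — X = x (displacement).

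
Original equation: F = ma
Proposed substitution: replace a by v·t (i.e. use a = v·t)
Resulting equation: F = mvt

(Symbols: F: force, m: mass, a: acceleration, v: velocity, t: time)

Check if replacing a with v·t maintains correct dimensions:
No

[a] = [L T^-2] and [v·t] = [L]. These differ, so the substitution replaces a quantity by one of different dimensions and the result F = mvt has LHS [L M T^-2] vs RHS [L M] — inconsistent.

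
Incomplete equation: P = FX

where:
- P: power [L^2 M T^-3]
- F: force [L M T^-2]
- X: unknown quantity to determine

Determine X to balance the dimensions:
X = v (velocity), dimensions [L T^-1]

P has dimensions [L^2 M T^-3]; the rest of the RHS (F) has dimensions [L M T^-2].
So X must have dimensions [L T^-1] — X = v (velocity).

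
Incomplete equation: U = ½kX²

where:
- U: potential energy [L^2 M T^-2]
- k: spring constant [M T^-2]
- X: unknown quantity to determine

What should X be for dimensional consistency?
X = x (displacement), dimensions [L]

U has dimensions [L^2 M T^-2]; the rest of the RHS (½k) has dimensions [M T^-2].
So X² must have dimensions [L^2], i.e. X has dimensions [L] — X = x (displacement).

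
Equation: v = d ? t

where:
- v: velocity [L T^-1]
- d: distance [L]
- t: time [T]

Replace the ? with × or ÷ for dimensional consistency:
division (÷): v = d ÷ t

v [L T^-1]; d [L]; t [T].
d × t → [L T] ✗
d ÷ t → [L T^-1] ✓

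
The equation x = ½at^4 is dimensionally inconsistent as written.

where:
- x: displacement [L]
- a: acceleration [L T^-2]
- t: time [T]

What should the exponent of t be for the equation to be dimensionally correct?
The exponent of t should be 2: x = ½at^2

The LHS x has dimensions [L]; t has dimensions [T].
As written, the RHS ½at^4 (exponent 4 on t) has dimensions [L T^2], which does not match.
With exponent 2, the RHS ½at^2 has dimensions [L], matching the LHS.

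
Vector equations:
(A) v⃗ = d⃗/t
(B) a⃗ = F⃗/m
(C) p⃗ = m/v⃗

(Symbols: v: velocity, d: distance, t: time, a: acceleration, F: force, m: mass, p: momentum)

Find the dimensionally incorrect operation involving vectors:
(C) p⃗ = m/v⃗

(A) v⃗ = d⃗/t: LHS [L T^-1], RHS [L T^-1] ✓ — displacement (vector) divided by time (scalar)
(B) a⃗ = F⃗/m: LHS [L T^-2], RHS [L T^-2] ✓ — force (vector) divided by mass (scalar)
(C) p⃗ = m/v⃗: LHS [L M T^-1], RHS [L^-1 M T] ✗ — momentum is mass times velocity; should be mv⃗ (and division by a vector is undefined)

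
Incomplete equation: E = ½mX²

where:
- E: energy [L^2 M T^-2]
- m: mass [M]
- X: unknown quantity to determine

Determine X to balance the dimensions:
X = v (velocity), dimensions [L T^-1]

E has dimensions [L^2 M T^-2]; the rest of the RHS (½m) has dimensions [M].
So X² must have dimensions [L^2 T^-2], i.e. X has dimensions [L T^-1] — X = v (velocity).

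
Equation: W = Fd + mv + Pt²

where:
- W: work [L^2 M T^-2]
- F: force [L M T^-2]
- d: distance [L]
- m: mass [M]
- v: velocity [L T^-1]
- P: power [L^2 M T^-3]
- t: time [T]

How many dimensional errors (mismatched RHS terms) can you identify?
2

LHS W: [L^2 M T^-2]
- Fd: [L^2 M T^-2] ✓
- mv: [L M T^-1] ✗
- Pt²: [L^2 M T^-1] ✗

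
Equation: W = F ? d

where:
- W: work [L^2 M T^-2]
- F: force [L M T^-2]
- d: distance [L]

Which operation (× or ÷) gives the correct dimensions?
multiplication (×): W = F × d

W [L^2 M T^-2]; F [L M T^-2]; d [L].
F × d → [L^2 M T^-2] ✓
F ÷ d → [M T^-2] ✗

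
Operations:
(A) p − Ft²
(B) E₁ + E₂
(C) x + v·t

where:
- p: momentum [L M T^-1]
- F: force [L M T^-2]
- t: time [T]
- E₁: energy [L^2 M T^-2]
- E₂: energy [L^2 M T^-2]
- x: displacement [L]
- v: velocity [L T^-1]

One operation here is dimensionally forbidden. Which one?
(A) p − Ft²

(A) p − Ft²: p [L M T^-1] and Ft² [L M] — different dimensions cannot be added/subtracted ✗
(B) E₁ + E₂: E₁ [L^2 M T^-2] and E₂ [L^2 M T^-2] — same dimensions ✓
(C) x + v·t: x [L] and v·t [L] — same dimensions ✓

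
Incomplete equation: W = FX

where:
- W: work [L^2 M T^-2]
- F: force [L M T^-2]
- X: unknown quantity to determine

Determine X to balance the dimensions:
X = d (distance), dimensions [L]

W has dimensions [L^2 M T^-2]; the rest of the RHS (F) has dimensions [L M T^-2].
So X must have dimensions [L] — X = d (distance).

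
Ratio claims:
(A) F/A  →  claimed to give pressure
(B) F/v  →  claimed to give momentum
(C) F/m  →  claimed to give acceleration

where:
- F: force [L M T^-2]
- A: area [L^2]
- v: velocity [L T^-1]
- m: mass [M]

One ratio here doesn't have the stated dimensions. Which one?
(B) F/v does not give momentum

(A) F/A: [L^-1 M T^-2] = pressure [L^-1 M T^-2] ✓
(B) F/v: [M T^-1] ≠ momentum [L M T^-1] ✗
(C) F/m: [L T^-2] = acceleration [L T^-2] ✓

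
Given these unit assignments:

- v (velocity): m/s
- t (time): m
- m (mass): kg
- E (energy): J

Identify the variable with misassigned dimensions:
t

The variable t (time) should have units s, not m.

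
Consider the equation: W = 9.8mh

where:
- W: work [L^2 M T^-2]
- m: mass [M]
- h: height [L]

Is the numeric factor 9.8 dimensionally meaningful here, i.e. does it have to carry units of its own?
Yes

W has dimensions [L^2 M T^-2], while mh alone has dimensions [L M]. For the equation to balance, the factor 9.8 must carry dimensions [L T^-2] — it is a dimensional constant (a numerical value of a physical quantity with its units suppressed), not a pure number.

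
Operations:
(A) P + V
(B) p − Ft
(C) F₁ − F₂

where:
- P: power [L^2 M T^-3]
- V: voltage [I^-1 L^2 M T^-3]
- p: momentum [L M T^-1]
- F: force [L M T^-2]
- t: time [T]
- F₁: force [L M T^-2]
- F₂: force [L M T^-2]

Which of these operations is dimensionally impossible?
(A) P + V

(A) P + V: P [L^2 M T^-3] and V [I^-1 L^2 M T^-3] — different dimensions cannot be added/subtracted ✗
(B) p − Ft: p [L M T^-1] and Ft [L M T^-1] — same dimensions ✓
(C) F₁ − F₂: F₁ [L M T^-2] and F₂ [L M T^-2] — same dimensions ✓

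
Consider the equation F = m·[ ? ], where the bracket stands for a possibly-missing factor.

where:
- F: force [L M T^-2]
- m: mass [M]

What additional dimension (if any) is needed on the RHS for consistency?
[L T^-2] — acceleration (e.g. a)

F has dimensions [L M T^-2]; m has dimensions [M].
The bracketed factor must supply [L M T^-2] / [M] = [L T^-2].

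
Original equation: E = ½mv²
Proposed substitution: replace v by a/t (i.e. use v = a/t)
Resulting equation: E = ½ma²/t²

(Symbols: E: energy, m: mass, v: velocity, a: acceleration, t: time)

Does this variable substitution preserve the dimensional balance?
No

[v] = [L T^-1] and [a/t] = [L T^-3]. These differ, so the substitution replaces a quantity by one of different dimensions and the result E = ½ma²/t² has LHS [L^2 M T^-2] vs RHS [L^2 M T^-6] — inconsistent.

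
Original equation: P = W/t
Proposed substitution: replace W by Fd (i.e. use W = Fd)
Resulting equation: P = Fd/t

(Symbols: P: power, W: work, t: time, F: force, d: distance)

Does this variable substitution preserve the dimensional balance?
Yes

[W] = [L^2 M T^-2] and [Fd] = [L^2 M T^-2]. These match, so the substitution replaces a quantity by one of the same dimensions and the result P = Fd/t has LHS [L^2 M T^-3] vs RHS [L^2 M T^-3] — still consistent.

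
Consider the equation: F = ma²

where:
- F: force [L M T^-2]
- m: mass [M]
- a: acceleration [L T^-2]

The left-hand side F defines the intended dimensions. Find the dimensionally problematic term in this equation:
The right-hand side term ma²

F has dimensions [L M T^-2], but ma² has dimensions [L^2 M T^-4], so the term ma² is dimensionally wrong for F.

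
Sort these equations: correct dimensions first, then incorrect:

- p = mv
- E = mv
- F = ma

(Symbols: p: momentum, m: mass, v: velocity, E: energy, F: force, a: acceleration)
Dimensionally correct: p = mv, F = ma
Dimensionally incorrect: E = mv
Ordered (correct first, then incorrect): p = mv, F = ma, E = mv

- p = mv: LHS [L M T^-1], RHS [L M T^-1] → correct ✓
- E = mv: LHS [L^2 M T^-2], RHS [L M T^-1] → incorrect ✗
- F = ma: LHS [L M T^-2], RHS [L M T^-2] → correct ✓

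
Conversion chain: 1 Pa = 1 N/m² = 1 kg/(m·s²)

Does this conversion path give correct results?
The chain is correct (no errors).

Correct: Pascal is Newton per square meter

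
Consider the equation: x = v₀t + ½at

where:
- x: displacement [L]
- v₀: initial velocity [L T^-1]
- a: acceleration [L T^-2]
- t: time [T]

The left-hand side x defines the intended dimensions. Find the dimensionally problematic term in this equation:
The term ½at

Checking each RHS term against the LHS:
- v₀t: [L] — matches x [L] ✓
- ½at: [L T^-1] — does NOT match x [L] ✗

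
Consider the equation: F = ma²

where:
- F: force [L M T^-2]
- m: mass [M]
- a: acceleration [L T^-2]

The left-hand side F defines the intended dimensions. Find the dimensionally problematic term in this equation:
The right-hand side term ma²

F has dimensions [L M T^-2], but ma² has dimensions [L^2 M T^-4], so the term ma² is dimensionally wrong for F.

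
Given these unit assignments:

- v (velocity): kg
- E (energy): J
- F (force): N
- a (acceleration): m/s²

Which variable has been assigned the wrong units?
v

The variable v (velocity) should have units m/s, not kg.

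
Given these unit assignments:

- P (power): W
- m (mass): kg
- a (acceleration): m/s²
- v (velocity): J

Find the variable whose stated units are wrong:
v

The variable v (velocity) should have units m/s, not J.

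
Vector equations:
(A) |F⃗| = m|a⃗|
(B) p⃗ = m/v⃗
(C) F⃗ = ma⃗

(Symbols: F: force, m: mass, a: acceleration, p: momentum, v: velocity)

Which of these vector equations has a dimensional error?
(B) p⃗ = m/v⃗

(A) |F⃗| = m|a⃗|: LHS [L M T^-2], RHS [L M T^-2] ✓ — magnitudes of vectors are scalars
(B) p⃗ = m/v⃗: LHS [L M T^-1], RHS [L^-1 M T] ✗ — momentum is mass times velocity; should be mv⃗ (and division by a vector is undefined)
(C) F⃗ = ma⃗: LHS [L M T^-2], RHS [L M T^-2] ✓ — Force and acceleration are vectors, mass is a scalar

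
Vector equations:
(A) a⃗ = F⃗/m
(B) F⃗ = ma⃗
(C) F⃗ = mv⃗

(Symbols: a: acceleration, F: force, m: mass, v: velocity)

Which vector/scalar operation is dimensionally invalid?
(C) F⃗ = mv⃗

(A) a⃗ = F⃗/m: LHS [L T^-2], RHS [L T^-2] ✓ — force (vector) divided by mass (scalar)
(B) F⃗ = ma⃗: LHS [L M T^-2], RHS [L M T^-2] ✓ — Force and acceleration are vectors, mass is a scalar
(C) F⃗ = mv⃗: LHS [L M T^-2], RHS [L M T^-1] ✗ — mass times velocity is momentum, not force; should be ma⃗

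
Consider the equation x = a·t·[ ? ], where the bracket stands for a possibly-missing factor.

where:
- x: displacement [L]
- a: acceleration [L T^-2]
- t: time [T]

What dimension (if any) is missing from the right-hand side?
[T] — time (e.g. t)

x has dimensions [L]; a·t has dimensions [L T^-1].
The bracketed factor must supply [L] / [L T^-1] = [T].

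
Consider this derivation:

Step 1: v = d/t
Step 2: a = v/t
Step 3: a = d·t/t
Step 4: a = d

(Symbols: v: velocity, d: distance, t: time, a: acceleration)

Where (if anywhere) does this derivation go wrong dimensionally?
Step 3

Step 1: v = d/t → LHS [L T^-1], RHS [L T^-1] ✓
Step 2: a = v/t → LHS [L T^-2], RHS [L T^-2] ✓
Step 3: a = d·t/t → LHS [L T^-2], RHS [L] ✗

The first dimensional inconsistency appears in step 3: a = d·t/t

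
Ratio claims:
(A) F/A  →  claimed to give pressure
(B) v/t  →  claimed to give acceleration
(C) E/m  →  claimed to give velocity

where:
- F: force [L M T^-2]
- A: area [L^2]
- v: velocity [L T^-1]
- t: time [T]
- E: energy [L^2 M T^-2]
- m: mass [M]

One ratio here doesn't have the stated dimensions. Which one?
(C) E/m does not give velocity

(A) F/A: [L^-1 M T^-2] = pressure [L^-1 M T^-2] ✓
(B) v/t: [L T^-2] = acceleration [L T^-2] ✓
(C) E/m: [L^2 T^-2] ≠ velocity [L T^-1] ✗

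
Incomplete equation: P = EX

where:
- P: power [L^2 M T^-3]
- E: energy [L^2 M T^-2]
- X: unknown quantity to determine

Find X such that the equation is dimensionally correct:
X = f (inverse time / frequency (1/t)), dimensions [T^-1]

P has dimensions [L^2 M T^-3]; the rest of the RHS (E) has dimensions [L^2 M T^-2].
So X must have dimensions [T^-1] — X = f (inverse time / frequency (1/t)).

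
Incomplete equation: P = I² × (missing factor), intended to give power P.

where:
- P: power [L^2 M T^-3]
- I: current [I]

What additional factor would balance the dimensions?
R (resistance), dimensions [I^-2 L^2 M T^-3]

P has dimensions [L^2 M T^-3] and I² has dimensions [I^2].
The missing factor must have dimensions [L^2 M T^-3] / [I^2] = [I^-2 L^2 M T^-3], i.e. resistance (R).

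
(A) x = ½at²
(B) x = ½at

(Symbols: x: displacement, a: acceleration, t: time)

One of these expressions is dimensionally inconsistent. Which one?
(B)

(A) x = ½at²: LHS [L], RHS [L] ✓
(B) x = ½at: LHS [L], RHS [L T^-1] ✗

Expression (B) x = ½at is dimensionally incorrect.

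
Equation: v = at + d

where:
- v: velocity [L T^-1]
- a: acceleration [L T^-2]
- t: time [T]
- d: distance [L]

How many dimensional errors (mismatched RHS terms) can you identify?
1

LHS v: [L T^-1]
- at: [L T^-1] ✓
- d: [L] ✗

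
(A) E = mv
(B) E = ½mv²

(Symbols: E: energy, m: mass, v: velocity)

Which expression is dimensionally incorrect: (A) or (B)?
(A)

(A) E = mv: LHS [L^2 M T^-2], RHS [L M T^-1] ✗
(B) E = ½mv²: LHS [L^2 M T^-2], RHS [L^2 M T^-2] ✓

Expression (A) E = mv is dimensionally incorrect.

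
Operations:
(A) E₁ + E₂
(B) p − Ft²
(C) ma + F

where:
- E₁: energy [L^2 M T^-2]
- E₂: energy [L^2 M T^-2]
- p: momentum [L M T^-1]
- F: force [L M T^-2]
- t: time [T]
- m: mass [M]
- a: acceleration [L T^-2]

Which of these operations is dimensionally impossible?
(B) p − Ft²

(A) E₁ + E₂: E₁ [L^2 M T^-2] and E₂ [L^2 M T^-2] — same dimensions ✓
(B) p − Ft²: p [L M T^-1] and Ft² [L M] — different dimensions cannot be added/subtracted ✗
(C) ma + F: ma [L M T^-2] and F [L M T^-2] — same dimensions ✓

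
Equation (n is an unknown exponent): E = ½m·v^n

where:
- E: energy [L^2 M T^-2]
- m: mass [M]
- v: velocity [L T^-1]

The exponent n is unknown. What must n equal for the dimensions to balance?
n = 2

E has dimensions [L^2 M T^-2]; v has dimensions [L T^-1].
The rest of the RHS has dimensions [M], so v^n must supply [L^2 T^-2].
With n = 2: ½m·v^2 has dimensions [L^2 M T^-2], matching the LHS ✓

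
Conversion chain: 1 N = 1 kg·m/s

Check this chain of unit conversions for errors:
The chain is incorrect (it contains an error).

Incorrect: Newton is kg·m/s², not kg·m/s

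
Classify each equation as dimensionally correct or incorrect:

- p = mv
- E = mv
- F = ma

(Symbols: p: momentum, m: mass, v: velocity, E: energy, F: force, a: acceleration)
Dimensionally correct: p = mv, F = ma
Dimensionally incorrect: E = mv
Ordered (correct first, then incorrect): p = mv, F = ma, E = mv

- p = mv: LHS [L M T^-1], RHS [L M T^-1] → correct ✓
- E = mv: LHS [L^2 M T^-2], RHS [L M T^-1] → incorrect ✗
- F = ma: LHS [L M T^-2], RHS [L M T^-2] → correct ✓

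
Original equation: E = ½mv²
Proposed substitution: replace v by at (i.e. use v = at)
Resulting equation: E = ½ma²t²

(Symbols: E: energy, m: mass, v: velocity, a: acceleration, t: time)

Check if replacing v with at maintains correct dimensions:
Yes

[v] = [L T^-1] and [at] = [L T^-1]. These match, so the substitution replaces a quantity by one of the same dimensions and the result E = ½ma²t² has LHS [L^2 M T^-2] vs RHS [L^2 M T^-2] — still consistent.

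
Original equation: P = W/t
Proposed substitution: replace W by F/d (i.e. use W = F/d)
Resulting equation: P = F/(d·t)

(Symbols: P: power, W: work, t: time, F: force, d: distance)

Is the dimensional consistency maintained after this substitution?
No

[W] = [L^2 M T^-2] and [F/d] = [M T^-2]. These differ, so the substitution replaces a quantity by one of different dimensions and the result P = F/(d·t) has LHS [L^2 M T^-3] vs RHS [M T^-3] — inconsistent.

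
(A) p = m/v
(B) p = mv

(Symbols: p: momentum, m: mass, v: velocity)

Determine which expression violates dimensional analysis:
(A)

(A) p = m/v: LHS [L M T^-1], RHS [L^-1 M T] ✗
(B) p = mv: LHS [L M T^-1], RHS [L M T^-1] ✓

Expression (A) p = m/v is dimensionally incorrect.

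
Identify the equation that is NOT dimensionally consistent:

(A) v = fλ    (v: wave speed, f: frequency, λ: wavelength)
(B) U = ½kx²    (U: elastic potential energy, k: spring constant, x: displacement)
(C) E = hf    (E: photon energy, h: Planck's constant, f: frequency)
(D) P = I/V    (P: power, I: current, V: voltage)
(D) P = I/V

The equation (D) P = I/V is dimensionally incorrect.

LHS (P): [L^2 M T^-3]
RHS (I/V): [I^2 L^-2 M^-1 T^3] ✗

The dimensions do not match. The other three equations balance.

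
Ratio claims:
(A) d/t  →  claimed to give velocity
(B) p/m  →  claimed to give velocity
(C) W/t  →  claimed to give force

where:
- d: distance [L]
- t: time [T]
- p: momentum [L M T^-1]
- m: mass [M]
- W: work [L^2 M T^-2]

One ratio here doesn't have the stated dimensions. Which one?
(C) W/t does not give force

(A) d/t: [L T^-1] = velocity [L T^-1] ✓
(B) p/m: [L T^-1] = velocity [L T^-1] ✓
(C) W/t: [L^2 M T^-3] ≠ force [L M T^-2] ✗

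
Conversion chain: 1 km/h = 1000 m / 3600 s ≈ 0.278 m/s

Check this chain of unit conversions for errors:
The chain is correct (no errors).

Correct: 1 km = 1000 m, 1 h = 3600 s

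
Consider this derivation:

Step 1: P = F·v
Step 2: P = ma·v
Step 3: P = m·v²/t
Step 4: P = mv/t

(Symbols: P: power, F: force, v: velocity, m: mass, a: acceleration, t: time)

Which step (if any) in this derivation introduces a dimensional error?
Step 4

Step 1: P = F·v → LHS [L^2 M T^-3], RHS [L^2 M T^-3] ✓
Step 2: P = ma·v → LHS [L^2 M T^-3], RHS [L^2 M T^-3] ✓
Step 3: P = m·v²/t → LHS [L^2 M T^-3], RHS [L^2 M T^-3] ✓
Step 4: P = mv/t → LHS [L^2 M T^-3], RHS [L M T^-2] ✗

The first dimensional inconsistency appears in step 4: P = mv/t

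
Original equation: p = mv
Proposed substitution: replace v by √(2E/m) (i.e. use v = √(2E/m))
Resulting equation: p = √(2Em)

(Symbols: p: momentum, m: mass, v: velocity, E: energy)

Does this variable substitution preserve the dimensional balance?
Yes

[v] = [L T^-1] and [√(2E/m)] = [L T^-1]. These match, so the substitution replaces a quantity by one of the same dimensions and the result p = √(2Em) has LHS [L M T^-1] vs RHS [L M T^-1] — still consistent.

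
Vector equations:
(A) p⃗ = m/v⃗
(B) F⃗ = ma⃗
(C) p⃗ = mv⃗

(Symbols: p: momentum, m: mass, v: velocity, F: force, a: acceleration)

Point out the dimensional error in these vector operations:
(A) p⃗ = m/v⃗

(A) p⃗ = m/v⃗: LHS [L M T^-1], RHS [L^-1 M T] ✗ — momentum is mass times velocity; should be mv⃗ (and division by a vector is undefined)
(B) F⃗ = ma⃗: LHS [L M T^-2], RHS [L M T^-2] ✓ — Force and acceleration are vectors, mass is a scalar
(C) p⃗ = mv⃗: LHS [L M T^-1], RHS [L M T^-1] ✓ — mass (scalar) times velocity (vector)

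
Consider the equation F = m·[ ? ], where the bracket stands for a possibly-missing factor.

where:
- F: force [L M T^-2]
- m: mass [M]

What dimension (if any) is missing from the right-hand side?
[L T^-2] — acceleration (e.g. a)

F has dimensions [L M T^-2]; m has dimensions [M].
The bracketed factor must supply [L M T^-2] / [M] = [L T^-2].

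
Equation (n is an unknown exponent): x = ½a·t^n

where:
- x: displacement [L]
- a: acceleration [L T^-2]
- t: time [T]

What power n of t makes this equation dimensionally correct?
n = 2

x has dimensions [L]; t has dimensions [T].
The rest of the RHS has dimensions [L T^-2], so t^n must supply [T^2].
With n = 2: ½a·t^2 has dimensions [L], matching the LHS ✓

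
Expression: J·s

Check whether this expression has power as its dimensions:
No

The expression J·s has dimensions [L^2 M T^-1], but power has dimensions [L^2 M T^-3].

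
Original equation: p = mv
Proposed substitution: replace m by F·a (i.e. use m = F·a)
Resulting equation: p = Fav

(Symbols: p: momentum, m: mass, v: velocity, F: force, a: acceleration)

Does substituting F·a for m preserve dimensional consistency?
No

[m] = [M] and [F·a] = [L^2 M T^-4]. These differ, so the substitution replaces a quantity by one of different dimensions and the result p = Fav has LHS [L M T^-1] vs RHS [L^3 M T^-5] — inconsistent.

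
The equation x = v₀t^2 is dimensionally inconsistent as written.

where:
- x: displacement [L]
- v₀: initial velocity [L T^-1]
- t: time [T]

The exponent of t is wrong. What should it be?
The exponent of t should be 1: x = v₀t

The LHS x has dimensions [L]; t has dimensions [T].
As written, the RHS v₀t^2 (exponent 2 on t) has dimensions [L T], which does not match.
With exponent 1, the RHS v₀t has dimensions [L], matching the LHS.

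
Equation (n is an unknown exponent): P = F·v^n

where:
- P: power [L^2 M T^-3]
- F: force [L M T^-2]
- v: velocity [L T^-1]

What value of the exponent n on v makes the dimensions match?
n = 1

P has dimensions [L^2 M T^-3]; v has dimensions [L T^-1].
The rest of the RHS has dimensions [L M T^-2], so v^n must supply [L T^-1].
With n = 1: F·v^1 has dimensions [L^2 M T^-3], matching the LHS ✓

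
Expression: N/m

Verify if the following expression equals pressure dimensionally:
No

The expression N/m has dimensions [M T^-2], but pressure has dimensions [L^-1 M T^-2].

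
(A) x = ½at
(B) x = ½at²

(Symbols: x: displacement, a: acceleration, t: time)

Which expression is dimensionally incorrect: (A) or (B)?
(A)

(A) x = ½at: LHS [L], RHS [L T^-1] ✗
(B) x = ½at²: LHS [L], RHS [L] ✓

Expression (A) x = ½at is dimensionally incorrect.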